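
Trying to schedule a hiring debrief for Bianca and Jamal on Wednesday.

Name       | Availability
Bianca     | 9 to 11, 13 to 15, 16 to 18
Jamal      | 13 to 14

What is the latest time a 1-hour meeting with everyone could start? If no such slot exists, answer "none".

13:00

Bianca ∩ Jamal: 13:00-14:00.
Those are the intersection windows.
The last common window of at least 60 minutes is 13:00-14:00; a 60-minute meeting can start as late as 13:00 and still end by 14:00.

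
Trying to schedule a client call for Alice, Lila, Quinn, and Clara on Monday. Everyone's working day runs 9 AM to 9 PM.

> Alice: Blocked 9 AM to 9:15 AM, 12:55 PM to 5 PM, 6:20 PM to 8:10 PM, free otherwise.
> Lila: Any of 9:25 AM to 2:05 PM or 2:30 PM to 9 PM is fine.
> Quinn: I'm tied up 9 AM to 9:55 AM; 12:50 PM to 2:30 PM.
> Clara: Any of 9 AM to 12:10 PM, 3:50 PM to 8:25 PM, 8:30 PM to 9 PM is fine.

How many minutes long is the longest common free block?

Alice free: 09:15-12:55, 17:00-18:20, 20:10-21:00 (invert busy blocks within the working day).
Lila free: 09:25-14:05, 14:30-21:00.
Quinn free: 09:55-12:50, 14:30-21:00 (invert busy blocks within the working day).
Clara free: 09:00-12:10, 15:50-20:25, 20:30-21:00.
Alice ∩ Lila: 09:25-12:55, 17:00-18:20, 20:10-21:00.
Alice ∩ Lila ∩ Quinn: 09:55-12:50, 17:00-18:20, 20:10-21:00.
Alice ∩ Lila ∩ Quinn ∩ Clara: 09:55-12:10, 17:00-18:20, 20:10-20:25, 20:30-21:00.
So the common availability across everyone is 09:55-12:10, 17:00-18:20, 20:10-20:25, 20:30-21:00.
The longest is 09:55-12:10 at 135 minutes.

135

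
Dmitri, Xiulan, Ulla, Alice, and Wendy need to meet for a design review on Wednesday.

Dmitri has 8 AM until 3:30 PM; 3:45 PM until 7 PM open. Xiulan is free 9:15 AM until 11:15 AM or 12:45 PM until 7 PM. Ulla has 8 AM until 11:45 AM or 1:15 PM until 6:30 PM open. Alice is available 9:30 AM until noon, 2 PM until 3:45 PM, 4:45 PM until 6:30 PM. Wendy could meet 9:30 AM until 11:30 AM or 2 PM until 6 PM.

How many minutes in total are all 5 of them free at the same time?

270

Dmitri ∩ Xiulan: 09:15-11:15, 12:45-15:30, 15:45-19:00.
Dmitri ∩ Xiulan ∩ Ulla: 09:15-11:15, 13:15-15:30, 15:45-18:30.
Dmitri ∩ Xiulan ∩ Ulla ∩ Alice: 09:30-11:15, 14:00-15:30, 16:45-18:30.
Dmitri ∩ Xiulan ∩ Ulla ∩ Alice ∩ Wendy: 09:30-11:15, 14:00-15:30, 16:45-18:00.
Summing the common windows: 105 + 90 + 75 = 270 minutes.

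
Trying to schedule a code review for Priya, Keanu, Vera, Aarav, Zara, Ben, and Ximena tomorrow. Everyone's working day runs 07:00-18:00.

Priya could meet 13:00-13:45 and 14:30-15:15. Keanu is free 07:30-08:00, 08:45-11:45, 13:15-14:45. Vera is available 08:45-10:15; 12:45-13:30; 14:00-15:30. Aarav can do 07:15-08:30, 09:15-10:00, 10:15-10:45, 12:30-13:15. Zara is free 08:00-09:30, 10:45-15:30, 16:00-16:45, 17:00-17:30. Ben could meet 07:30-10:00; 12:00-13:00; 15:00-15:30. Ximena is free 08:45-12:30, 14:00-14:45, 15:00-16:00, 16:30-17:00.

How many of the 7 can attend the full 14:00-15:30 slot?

2

Vera and Zara can make the full 14:00-15:30 slot — that's 2.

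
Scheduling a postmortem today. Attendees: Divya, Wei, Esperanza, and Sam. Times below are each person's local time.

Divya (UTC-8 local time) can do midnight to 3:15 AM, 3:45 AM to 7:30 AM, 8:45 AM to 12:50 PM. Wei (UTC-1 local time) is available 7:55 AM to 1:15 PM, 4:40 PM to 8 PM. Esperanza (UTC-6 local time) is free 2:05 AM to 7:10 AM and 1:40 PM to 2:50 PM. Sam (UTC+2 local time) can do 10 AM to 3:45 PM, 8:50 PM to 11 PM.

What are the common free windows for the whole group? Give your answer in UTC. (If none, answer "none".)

Divya in UTC: 08:00-11:15, 11:45-15:30, 16:45-20:50 (add 8h to convert from UTC-8).
Wei in UTC: 08:55-14:15, 17:40-21:00 (add 1h to convert from UTC-1).
Esperanza in UTC: 08:05-13:10, 19:40-20:50 (add 6h to convert from UTC-6).
Sam in UTC: 08:00-13:45, 18:50-21:00 (subtract 2h to convert from UTC+2).
Divya ∩ Wei: 08:55-11:15, 11:45-14:15, 17:40-20:50.
Divya ∩ Wei ∩ Esperanza: 08:55-11:15, 11:45-13:10, 19:40-20:50.
Divya ∩ Wei ∩ Esperanza ∩ Sam: 08:55-11:15, 11:45-13:10, 19:40-20:50.

08:55-11:15, 11:45-13:10, 19:40-20:50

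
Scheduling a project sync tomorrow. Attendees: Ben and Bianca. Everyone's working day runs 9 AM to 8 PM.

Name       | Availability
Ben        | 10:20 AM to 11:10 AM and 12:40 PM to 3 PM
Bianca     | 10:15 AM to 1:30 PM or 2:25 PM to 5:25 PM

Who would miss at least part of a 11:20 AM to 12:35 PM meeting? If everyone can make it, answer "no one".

Ben: not fully free for 11:20-12:35. Bianca: free for 11:20-12:35.

Ben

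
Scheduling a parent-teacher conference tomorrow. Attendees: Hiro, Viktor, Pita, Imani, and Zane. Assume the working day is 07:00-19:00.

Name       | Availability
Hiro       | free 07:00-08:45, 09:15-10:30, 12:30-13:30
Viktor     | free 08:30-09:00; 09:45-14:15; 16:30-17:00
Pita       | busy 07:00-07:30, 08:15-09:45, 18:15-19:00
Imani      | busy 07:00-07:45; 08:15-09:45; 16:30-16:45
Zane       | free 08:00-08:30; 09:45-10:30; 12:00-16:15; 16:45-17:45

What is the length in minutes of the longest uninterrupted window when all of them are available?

Hiro free: 07:00-08:45, 09:15-10:30, 12:30-13:30.
Viktor free: 08:30-09:00, 09:45-14:15, 16:30-17:00.
Pita free: 07:30-08:15, 09:45-18:15 (invert busy blocks within the working day).
Imani free: 07:45-08:15, 09:45-16:30, 16:45-19:00 (invert busy blocks within the working day).
Zane free: 08:00-08:30, 09:45-10:30, 12:00-16:15, 16:45-17:45.
Hiro ∩ Viktor: 08:30-08:45, 09:45-10:30, 12:30-13:30.
Hiro ∩ Viktor ∩ Pita: 09:45-10:30, 12:30-13:30.
Hiro ∩ Viktor ∩ Pita ∩ Imani: 09:45-10:30, 12:30-13:30.
Hiro ∩ Viktor ∩ Pita ∩ Imani ∩ Zane: 09:45-10:30, 12:30-13:30.
The longest is 12:30-13:30 at 60 minutes.

60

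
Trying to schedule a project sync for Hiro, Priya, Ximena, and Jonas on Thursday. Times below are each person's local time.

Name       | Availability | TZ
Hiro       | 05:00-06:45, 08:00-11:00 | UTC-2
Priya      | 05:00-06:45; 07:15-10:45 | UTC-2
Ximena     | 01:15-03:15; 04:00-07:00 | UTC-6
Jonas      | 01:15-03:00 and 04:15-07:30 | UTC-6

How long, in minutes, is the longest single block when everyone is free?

150

Hiro in UTC: 07:00-08:45, 10:00-13:00 (add 2h to convert from UTC-2).
Priya in UTC: 07:00-08:45, 09:15-12:45 (add 2h to convert from UTC-2).
Ximena in UTC: 07:15-09:15, 10:00-13:00 (add 6h to convert from UTC-6).
Jonas in UTC: 07:15-09:00, 10:15-13:30 (add 6h to convert from UTC-6).
Hiro ∩ Priya: 07:00-08:45, 10:00-12:45.
Hiro ∩ Priya ∩ Ximena: 07:15-08:45, 10:00-12:45.
Hiro ∩ Priya ∩ Ximena ∩ Jonas: 07:15-08:45, 10:15-12:45.
The longest is 10:15-12:45 at 150 minutes.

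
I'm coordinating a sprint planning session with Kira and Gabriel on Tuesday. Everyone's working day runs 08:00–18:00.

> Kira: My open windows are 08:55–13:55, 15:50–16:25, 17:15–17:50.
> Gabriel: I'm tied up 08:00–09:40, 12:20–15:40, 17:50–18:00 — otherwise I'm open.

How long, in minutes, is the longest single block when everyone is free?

160

Kira free: 08:55-13:55, 15:50-16:25, 17:15-17:50.
Gabriel free: 09:40-12:20, 15:40-17:50 (invert busy blocks within the working day).
Kira ∩ Gabriel: 09:40-12:20, 15:50-16:25, 17:15-17:50.
The longest is 09:40-12:20 at 160 minutes.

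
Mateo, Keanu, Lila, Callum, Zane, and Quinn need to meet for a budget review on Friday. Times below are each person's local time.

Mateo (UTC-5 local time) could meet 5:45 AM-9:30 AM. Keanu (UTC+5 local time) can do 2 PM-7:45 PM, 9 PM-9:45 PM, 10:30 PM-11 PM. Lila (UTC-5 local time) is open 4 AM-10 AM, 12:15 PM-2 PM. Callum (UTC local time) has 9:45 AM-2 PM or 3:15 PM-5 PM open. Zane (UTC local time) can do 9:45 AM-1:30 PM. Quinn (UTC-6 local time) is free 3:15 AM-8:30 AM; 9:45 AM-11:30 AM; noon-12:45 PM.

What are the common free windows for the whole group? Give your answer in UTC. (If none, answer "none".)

Mateo in UTC: 10:45-14:30 (add 5h to convert from UTC-5).
Keanu in UTC: 09:00-14:45, 16:00-16:45, 17:30-18:00 (subtract 5h to convert from UTC+5).
Lila in UTC: 09:00-15:00, 17:15-19:00 (add 5h to convert from UTC-5).
Callum in UTC: 09:45-14:00, 15:15-17:00.
Zane in UTC: 09:45-13:30.
Quinn in UTC: 09:15-14:30, 15:45-17:30, 18:00-18:45 (add 6h to convert from UTC-6).
Mateo ∩ Keanu: 10:45-14:30.
Mateo ∩ Keanu ∩ Lila: 10:45-14:30.
Mateo ∩ Keanu ∩ Lila ∩ Callum: 10:45-14:00.
Mateo ∩ Keanu ∩ Lila ∩ Callum ∩ Zane: 10:45-13:30.
Mateo ∩ Keanu ∩ Lila ∩ Callum ∩ Zane ∩ Quinn: 10:45-13:30.
Those are the intersection windows.

10:45-13:30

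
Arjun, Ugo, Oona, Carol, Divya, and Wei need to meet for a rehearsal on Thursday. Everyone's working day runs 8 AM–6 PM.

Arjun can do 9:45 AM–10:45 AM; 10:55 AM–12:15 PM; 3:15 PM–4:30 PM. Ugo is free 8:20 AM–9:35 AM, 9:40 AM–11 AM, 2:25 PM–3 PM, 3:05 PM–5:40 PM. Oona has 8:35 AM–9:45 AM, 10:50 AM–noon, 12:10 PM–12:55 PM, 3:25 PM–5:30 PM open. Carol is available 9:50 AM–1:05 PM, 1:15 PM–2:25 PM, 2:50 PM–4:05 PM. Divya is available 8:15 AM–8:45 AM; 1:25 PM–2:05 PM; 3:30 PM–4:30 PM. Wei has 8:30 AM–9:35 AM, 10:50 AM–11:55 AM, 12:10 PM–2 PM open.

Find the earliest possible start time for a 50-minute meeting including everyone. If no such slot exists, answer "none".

Arjun ∩ Ugo: 09:45-10:45, 10:55-11:00, 15:15-16:30.
Arjun ∩ Ugo ∩ Oona: 10:55-11:00, 15:25-16:30.
Arjun ∩ Ugo ∩ Oona ∩ Carol: 10:55-11:00, 15:25-16:05.
Arjun ∩ Ugo ∩ Oona ∩ Carol ∩ Divya: 15:30-16:05.
Arjun ∩ Ugo ∩ Oona ∩ Carol ∩ Divya ∩ Wei: ∅.
There is no time when everyone is free.
No common window is at least 50 minutes long.

none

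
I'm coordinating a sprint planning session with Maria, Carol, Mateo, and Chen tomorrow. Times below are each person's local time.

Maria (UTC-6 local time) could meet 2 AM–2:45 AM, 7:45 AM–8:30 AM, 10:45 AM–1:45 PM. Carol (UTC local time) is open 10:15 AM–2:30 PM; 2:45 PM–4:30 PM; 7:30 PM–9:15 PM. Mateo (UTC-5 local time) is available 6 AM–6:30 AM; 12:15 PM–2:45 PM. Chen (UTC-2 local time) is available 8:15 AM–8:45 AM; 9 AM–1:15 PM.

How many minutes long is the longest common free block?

0

Maria in UTC: 08:00-08:45, 13:45-14:30, 16:45-19:45 (add 6h to convert from UTC-6).
Carol in UTC: 10:15-14:30, 14:45-16:30, 19:30-21:15.
Mateo in UTC: 11:00-11:30, 17:15-19:45 (add 5h to convert from UTC-5).
Chen in UTC: 10:15-10:45, 11:00-15:15 (add 2h to convert from UTC-2).
Maria ∩ Carol: 13:45-14:30, 19:30-19:45.
Maria ∩ Carol ∩ Mateo: 19:30-19:45.
Maria ∩ Carol ∩ Mateo ∩ Chen: ∅.
There is no time when everyone is free.
No common window exists, so the longest block is 0 minutes.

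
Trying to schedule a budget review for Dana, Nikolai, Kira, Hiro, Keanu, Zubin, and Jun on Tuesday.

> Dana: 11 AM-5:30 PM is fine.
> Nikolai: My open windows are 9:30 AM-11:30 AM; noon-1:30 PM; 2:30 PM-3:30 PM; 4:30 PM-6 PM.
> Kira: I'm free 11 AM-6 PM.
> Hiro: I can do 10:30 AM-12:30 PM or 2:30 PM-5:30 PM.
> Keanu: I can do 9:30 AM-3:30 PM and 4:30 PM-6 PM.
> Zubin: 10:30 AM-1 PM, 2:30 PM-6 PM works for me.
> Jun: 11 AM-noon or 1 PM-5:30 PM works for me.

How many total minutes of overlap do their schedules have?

150

Dana ∩ Nikolai: 11:00-11:30, 12:00-13:30, 14:30-15:30, 16:30-17:30.
Dana ∩ Nikolai ∩ Kira: 11:00-11:30, 12:00-13:30, 14:30-15:30, 16:30-17:30.
Dana ∩ Nikolai ∩ Kira ∩ Hiro: 11:00-11:30, 12:00-12:30, 14:30-15:30, 16:30-17:30.
Dana ∩ Nikolai ∩ Kira ∩ Hiro ∩ Keanu: 11:00-11:30, 12:00-12:30, 14:30-15:30, 16:30-17:30.
Dana ∩ Nikolai ∩ Kira ∩ Hiro ∩ Keanu ∩ Zubin: 11:00-11:30, 12:00-12:30, 14:30-15:30, 16:30-17:30.
Dana ∩ Nikolai ∩ Kira ∩ Hiro ∩ Keanu ∩ Zubin ∩ Jun: 11:00-11:30, 14:30-15:30, 16:30-17:30.
Summing the common windows: 30 + 60 + 60 = 150 minutes.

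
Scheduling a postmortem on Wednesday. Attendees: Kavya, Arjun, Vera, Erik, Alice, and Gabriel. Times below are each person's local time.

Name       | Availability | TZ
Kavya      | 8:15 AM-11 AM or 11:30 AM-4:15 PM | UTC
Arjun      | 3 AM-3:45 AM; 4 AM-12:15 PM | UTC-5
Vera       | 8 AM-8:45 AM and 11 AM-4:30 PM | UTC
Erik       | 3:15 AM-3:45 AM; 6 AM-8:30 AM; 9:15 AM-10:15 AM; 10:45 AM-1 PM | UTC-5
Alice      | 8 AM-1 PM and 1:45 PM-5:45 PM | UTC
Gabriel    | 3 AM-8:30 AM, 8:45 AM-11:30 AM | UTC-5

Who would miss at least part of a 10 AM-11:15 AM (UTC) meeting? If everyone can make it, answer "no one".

Kavya in UTC: 08:15-11:00, 11:30-16:15.
Arjun in UTC: 08:00-08:45, 09:00-17:15 (add 5h to convert from UTC-5).
Vera in UTC: 08:00-08:45, 11:00-16:30.
Erik in UTC: 08:15-08:45, 11:00-13:30, 14:15-15:15, 15:45-18:00 (add 5h to convert from UTC-5).
Alice in UTC: 08:00-13:00, 13:45-17:45.
Gabriel in UTC: 08:00-13:30, 13:45-16:30 (add 5h to convert from UTC-5).
Kavya: not fully free for 10:00-11:15. Arjun: free for 10:00-11:15. Vera: not fully free for 10:00-11:15. Erik: not fully free for 10:00-11:15. Alice: free for 10:00-11:15. Gabriel: free for 10:00-11:15.

Erik, Kavya, Vera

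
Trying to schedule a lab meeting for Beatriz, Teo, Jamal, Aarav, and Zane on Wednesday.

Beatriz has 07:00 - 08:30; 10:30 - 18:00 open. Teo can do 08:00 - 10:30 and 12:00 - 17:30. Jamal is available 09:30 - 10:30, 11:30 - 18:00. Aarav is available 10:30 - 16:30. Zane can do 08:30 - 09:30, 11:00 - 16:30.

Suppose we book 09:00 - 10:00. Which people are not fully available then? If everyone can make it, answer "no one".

Aarav, Beatriz, Jamal, Zane

Beatriz: not fully free for 09:00-10:00. Teo: free for 09:00-10:00. Jamal: not fully free for 09:00-10:00. Aarav: not fully free for 09:00-10:00. Zane: not fully free for 09:00-10:00.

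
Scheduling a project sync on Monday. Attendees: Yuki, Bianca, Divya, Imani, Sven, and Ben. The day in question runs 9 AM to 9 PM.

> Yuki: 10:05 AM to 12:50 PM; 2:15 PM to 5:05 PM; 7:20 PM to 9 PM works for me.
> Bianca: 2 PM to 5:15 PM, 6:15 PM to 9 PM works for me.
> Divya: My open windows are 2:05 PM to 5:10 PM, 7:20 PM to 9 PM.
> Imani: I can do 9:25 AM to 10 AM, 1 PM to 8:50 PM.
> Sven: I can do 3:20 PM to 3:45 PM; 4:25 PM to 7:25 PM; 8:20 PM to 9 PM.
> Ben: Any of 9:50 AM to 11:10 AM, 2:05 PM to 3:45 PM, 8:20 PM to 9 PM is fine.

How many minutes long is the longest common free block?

30

Yuki ∩ Bianca: 14:15-17:05, 19:20-21:00.
Yuki ∩ Bianca ∩ Divya: 14:15-17:05, 19:20-21:00.
Yuki ∩ Bianca ∩ Divya ∩ Imani: 14:15-17:05, 19:20-20:50.
Yuki ∩ Bianca ∩ Divya ∩ Imani ∩ Sven: 15:20-15:45, 16:25-17:05, 19:20-19:25, 20:20-20:50.
Yuki ∩ Bianca ∩ Divya ∩ Imani ∩ Sven ∩ Ben: 15:20-15:45, 20:20-20:50.
The longest is 20:20-20:50 at 30 minutes.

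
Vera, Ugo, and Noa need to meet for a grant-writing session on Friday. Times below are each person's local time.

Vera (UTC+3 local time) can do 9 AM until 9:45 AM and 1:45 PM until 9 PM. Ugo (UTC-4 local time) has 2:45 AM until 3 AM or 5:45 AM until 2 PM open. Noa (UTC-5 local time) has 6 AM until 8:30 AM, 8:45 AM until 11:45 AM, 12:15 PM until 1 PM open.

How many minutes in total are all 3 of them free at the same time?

375

Vera in UTC: 06:00-06:45, 10:45-18:00 (subtract 3h to convert from UTC+3).
Ugo in UTC: 06:45-07:00, 09:45-18:00 (add 4h to convert from UTC-4).
Noa in UTC: 11:00-13:30, 13:45-16:45, 17:15-18:00 (add 5h to convert from UTC-5).
Vera ∩ Ugo: 10:45-18:00.
Vera ∩ Ugo ∩ Noa: 11:00-13:30, 13:45-16:45, 17:15-18:00.
Summing the common windows: 150 + 180 + 45 = 375 minutes.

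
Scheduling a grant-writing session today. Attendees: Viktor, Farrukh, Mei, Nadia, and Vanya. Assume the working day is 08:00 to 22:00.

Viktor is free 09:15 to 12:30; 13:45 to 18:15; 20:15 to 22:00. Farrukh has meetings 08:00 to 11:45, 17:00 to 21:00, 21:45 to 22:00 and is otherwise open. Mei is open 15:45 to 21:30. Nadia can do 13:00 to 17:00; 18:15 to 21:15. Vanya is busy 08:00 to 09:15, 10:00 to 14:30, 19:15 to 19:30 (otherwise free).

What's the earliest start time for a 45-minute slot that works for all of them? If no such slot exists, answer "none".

15:45

Viktor free: 09:15-12:30, 13:45-18:15, 20:15-22:00.
Farrukh free: 11:45-17:00, 21:00-21:45 (invert busy blocks within the working day).
Mei free: 15:45-21:30.
Nadia free: 13:00-17:00, 18:15-21:15.
Vanya free: 09:15-10:00, 14:30-19:15, 19:30-22:00 (invert busy blocks within the working day).
Viktor ∩ Farrukh: 11:45-12:30, 13:45-17:00, 21:00-21:45.
Viktor ∩ Farrukh ∩ Mei: 15:45-17:00, 21:00-21:30.
Viktor ∩ Farrukh ∩ Mei ∩ Nadia: 15:45-17:00, 21:00-21:15.
Viktor ∩ Farrukh ∩ Mei ∩ Nadia ∩ Vanya: 15:45-17:00, 21:00-21:15.
The first common window of at least 45 minutes is 15:45-17:00, so the earliest start is 15:45.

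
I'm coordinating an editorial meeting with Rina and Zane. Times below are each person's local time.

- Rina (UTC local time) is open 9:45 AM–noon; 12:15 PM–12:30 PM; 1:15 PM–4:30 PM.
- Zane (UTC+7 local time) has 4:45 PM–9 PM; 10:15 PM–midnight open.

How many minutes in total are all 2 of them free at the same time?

270

Rina in UTC: 09:45-12:00, 12:15-12:30, 13:15-16:30.
Zane in UTC: 09:45-14:00, 15:15-17:00 (subtract 7h to convert from UTC+7).
Rina ∩ Zane: 09:45-12:00, 12:15-12:30, 13:15-14:00, 15:15-16:30.
Summing the common windows: 135 + 15 + 45 + 75 = 270 minutes.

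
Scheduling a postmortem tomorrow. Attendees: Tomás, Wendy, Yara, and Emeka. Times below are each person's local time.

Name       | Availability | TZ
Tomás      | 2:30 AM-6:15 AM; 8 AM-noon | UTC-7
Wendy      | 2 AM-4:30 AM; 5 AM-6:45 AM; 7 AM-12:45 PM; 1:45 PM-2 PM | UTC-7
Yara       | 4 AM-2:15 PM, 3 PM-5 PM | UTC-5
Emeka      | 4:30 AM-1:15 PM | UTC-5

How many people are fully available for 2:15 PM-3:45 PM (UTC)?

3

Tomás in UTC: 09:30-13:15, 15:00-19:00 (add 7h to convert from UTC-7).
Wendy in UTC: 09:00-11:30, 12:00-13:45, 14:00-19:45, 20:45-21:00 (add 7h to convert from UTC-7).
Yara in UTC: 09:00-19:15, 20:00-22:00 (add 5h to convert from UTC-5).
Emeka in UTC: 09:30-18:15 (add 5h to convert from UTC-5).
Wendy, Yara, and Emeka can make the full 14:15-15:45 slot — that's 3.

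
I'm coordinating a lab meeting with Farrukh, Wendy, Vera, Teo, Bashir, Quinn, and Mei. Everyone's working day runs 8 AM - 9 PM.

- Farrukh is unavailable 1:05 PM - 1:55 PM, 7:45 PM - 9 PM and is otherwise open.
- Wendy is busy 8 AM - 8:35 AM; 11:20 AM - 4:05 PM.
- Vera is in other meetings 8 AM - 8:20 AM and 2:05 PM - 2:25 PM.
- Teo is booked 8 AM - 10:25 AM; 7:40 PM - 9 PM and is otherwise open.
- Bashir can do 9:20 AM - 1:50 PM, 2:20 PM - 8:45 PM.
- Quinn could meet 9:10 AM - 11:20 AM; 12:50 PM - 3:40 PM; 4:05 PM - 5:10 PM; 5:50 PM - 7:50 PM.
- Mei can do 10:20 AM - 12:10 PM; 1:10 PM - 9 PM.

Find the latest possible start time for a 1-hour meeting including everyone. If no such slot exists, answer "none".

Farrukh free: 08:00-13:05, 13:55-19:45 (invert busy blocks within the working day).
Wendy free: 08:35-11:20, 16:05-21:00 (invert busy blocks within the working day).
Vera free: 08:20-14:05, 14:25-21:00 (invert busy blocks within the working day).
Teo free: 10:25-19:40 (invert busy blocks within the working day).
Bashir free: 09:20-13:50, 14:20-20:45.
Quinn free: 09:10-11:20, 12:50-15:40, 16:05-17:10, 17:50-19:50.
Mei free: 10:20-12:10, 13:10-21:00.
Farrukh ∩ Wendy: 08:35-11:20, 16:05-19:45.
Farrukh ∩ Wendy ∩ Vera: 08:35-11:20, 16:05-19:45.
Farrukh ∩ Wendy ∩ Vera ∩ Teo: 10:25-11:20, 16:05-19:40.
Farrukh ∩ Wendy ∩ Vera ∩ Teo ∩ Bashir: 10:25-11:20, 16:05-19:40.
Farrukh ∩ Wendy ∩ Vera ∩ Teo ∩ Bashir ∩ Quinn: 10:25-11:20, 16:05-17:10, 17:50-19:40.
Farrukh ∩ Wendy ∩ Vera ∩ Teo ∩ Bashir ∩ Quinn ∩ Mei: 10:25-11:20, 16:05-17:10, 17:50-19:40.
So the common availability across everyone is 10:25-11:20, 16:05-17:10, 17:50-19:40.
The last common window of at least 60 minutes is 17:50-19:40; a 60-minute meeting can start as late as 18:40 and still end by 19:40.

18:40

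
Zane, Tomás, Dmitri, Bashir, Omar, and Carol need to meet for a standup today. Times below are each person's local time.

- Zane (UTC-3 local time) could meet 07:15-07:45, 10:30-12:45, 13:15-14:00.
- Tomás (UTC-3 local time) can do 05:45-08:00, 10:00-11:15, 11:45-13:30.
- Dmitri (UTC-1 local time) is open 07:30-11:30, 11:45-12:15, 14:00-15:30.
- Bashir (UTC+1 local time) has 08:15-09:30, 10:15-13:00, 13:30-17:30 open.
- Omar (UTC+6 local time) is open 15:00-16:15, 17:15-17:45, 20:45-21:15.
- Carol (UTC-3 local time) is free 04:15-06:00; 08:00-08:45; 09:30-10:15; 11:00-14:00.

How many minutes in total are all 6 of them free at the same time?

15

Zane in UTC: 10:15-10:45, 13:30-15:45, 16:15-17:00 (add 3h to convert from UTC-3).
Tomás in UTC: 08:45-11:00, 13:00-14:15, 14:45-16:30 (add 3h to convert from UTC-3).
Dmitri in UTC: 08:30-12:30, 12:45-13:15, 15:00-16:30 (add 1h to convert from UTC-1).
Bashir in UTC: 07:15-08:30, 09:15-12:00, 12:30-16:30 (subtract 1h to convert from UTC+1).
Omar in UTC: 09:00-10:15, 11:15-11:45, 14:45-15:15 (subtract 6h to convert from UTC+6).
Carol in UTC: 07:15-09:00, 11:00-11:45, 12:30-13:15, 14:00-17:00 (add 3h to convert from UTC-3).
Zane ∩ Tomás: 10:15-10:45, 13:30-14:15, 14:45-15:45, 16:15-16:30.
Zane ∩ Tomás ∩ Dmitri: 10:15-10:45, 15:00-15:45, 16:15-16:30.
Zane ∩ Tomás ∩ Dmitri ∩ Bashir: 10:15-10:45, 15:00-15:45, 16:15-16:30.
Zane ∩ Tomás ∩ Dmitri ∩ Bashir ∩ Omar: 15:00-15:15.
Zane ∩ Tomás ∩ Dmitri ∩ Bashir ∩ Omar ∩ Carol: 15:00-15:15.
That's a single block of 15 minutes.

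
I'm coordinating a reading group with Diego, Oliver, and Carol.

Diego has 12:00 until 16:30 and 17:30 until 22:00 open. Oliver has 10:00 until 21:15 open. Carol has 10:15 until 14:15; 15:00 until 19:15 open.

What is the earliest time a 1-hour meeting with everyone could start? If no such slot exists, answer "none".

Diego ∩ Oliver: 12:00-16:30, 17:30-21:15.
Diego ∩ Oliver ∩ Carol: 12:00-14:15, 15:00-16:30, 17:30-19:15.
Those are the intersection windows.
The first common window of at least 60 minutes is 12:00-14:15, so the earliest start is 12:00.

12:00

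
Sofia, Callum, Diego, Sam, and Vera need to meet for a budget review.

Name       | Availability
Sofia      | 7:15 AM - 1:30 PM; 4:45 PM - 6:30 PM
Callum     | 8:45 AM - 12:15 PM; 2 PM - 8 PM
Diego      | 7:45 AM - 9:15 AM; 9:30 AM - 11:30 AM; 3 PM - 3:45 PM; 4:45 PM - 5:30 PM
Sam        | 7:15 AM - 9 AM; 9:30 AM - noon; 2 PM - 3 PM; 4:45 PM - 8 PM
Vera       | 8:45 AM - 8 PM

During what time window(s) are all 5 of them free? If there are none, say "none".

Sofia ∩ Callum: 08:45-12:15, 16:45-18:30.
Sofia ∩ Callum ∩ Diego: 08:45-09:15, 09:30-11:30, 16:45-17:30.
Sofia ∩ Callum ∩ Diego ∩ Sam: 08:45-09:00, 09:30-11:30, 16:45-17:30.
Sofia ∩ Callum ∩ Diego ∩ Sam ∩ Vera: 08:45-09:00, 09:30-11:30, 16:45-17:30.

08:45-09:00, 09:30-11:30, 16:45-17:30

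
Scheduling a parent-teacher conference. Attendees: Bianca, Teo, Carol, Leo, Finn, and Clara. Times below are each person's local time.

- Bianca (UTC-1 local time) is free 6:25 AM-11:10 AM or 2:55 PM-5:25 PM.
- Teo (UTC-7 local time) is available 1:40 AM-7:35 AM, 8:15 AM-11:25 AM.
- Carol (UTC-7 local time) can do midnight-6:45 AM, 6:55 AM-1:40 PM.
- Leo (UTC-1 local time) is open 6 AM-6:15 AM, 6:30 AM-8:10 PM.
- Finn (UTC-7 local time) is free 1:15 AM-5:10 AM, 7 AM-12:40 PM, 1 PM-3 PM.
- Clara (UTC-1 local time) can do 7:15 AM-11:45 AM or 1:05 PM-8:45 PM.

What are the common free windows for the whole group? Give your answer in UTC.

Bianca in UTC: 07:25-12:10, 15:55-18:25 (add 1h to convert from UTC-1).
Teo in UTC: 08:40-14:35, 15:15-18:25 (add 7h to convert from UTC-7).
Carol in UTC: 07:00-13:45, 13:55-20:40 (add 7h to convert from UTC-7).
Leo in UTC: 07:00-07:15, 07:30-21:10 (add 1h to convert from UTC-1).
Finn in UTC: 08:15-12:10, 14:00-19:40, 20:00-22:00 (add 7h to convert from UTC-7).
Clara in UTC: 08:15-12:45, 14:05-21:45 (add 1h to convert from UTC-1).
Bianca ∩ Teo: 08:40-12:10, 15:55-18:25.
Bianca ∩ Teo ∩ Carol: 08:40-12:10, 15:55-18:25.
Bianca ∩ Teo ∩ Carol ∩ Leo: 08:40-12:10, 15:55-18:25.
Bianca ∩ Teo ∩ Carol ∩ Leo ∩ Finn: 08:40-12:10, 15:55-18:25.
Bianca ∩ Teo ∩ Carol ∩ Leo ∩ Finn ∩ Clara: 08:40-12:10, 15:55-18:25.

08:40-12:10, 15:55-18:25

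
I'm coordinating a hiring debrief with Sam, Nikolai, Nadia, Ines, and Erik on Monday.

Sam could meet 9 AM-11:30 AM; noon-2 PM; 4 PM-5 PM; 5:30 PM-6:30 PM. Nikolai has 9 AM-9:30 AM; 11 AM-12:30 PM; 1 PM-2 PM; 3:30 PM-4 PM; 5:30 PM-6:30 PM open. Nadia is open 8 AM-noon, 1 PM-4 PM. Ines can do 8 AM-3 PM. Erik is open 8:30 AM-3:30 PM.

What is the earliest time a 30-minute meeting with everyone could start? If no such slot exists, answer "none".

Sam ∩ Nikolai: 09:00-09:30, 11:00-11:30, 12:00-12:30, 13:00-14:00, 17:30-18:30.
Sam ∩ Nikolai ∩ Nadia: 09:00-09:30, 11:00-11:30, 13:00-14:00.
Sam ∩ Nikolai ∩ Nadia ∩ Ines: 09:00-09:30, 11:00-11:30, 13:00-14:00.
Sam ∩ Nikolai ∩ Nadia ∩ Ines ∩ Erik: 09:00-09:30, 11:00-11:30, 13:00-14:00.
The first common window of at least 30 minutes is 09:00-09:30, so the earliest start is 09:00.

09:00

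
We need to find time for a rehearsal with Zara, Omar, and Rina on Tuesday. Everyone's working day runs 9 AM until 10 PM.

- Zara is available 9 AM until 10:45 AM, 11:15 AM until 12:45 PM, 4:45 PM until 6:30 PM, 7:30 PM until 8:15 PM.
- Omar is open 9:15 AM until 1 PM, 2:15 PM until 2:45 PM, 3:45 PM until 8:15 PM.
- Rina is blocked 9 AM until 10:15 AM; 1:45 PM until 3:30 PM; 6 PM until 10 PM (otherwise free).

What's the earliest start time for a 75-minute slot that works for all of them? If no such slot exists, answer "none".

Zara free: 09:00-10:45, 11:15-12:45, 16:45-18:30, 19:30-20:15.
Omar free: 09:15-13:00, 14:15-14:45, 15:45-20:15.
Rina free: 10:15-13:45, 15:30-18:00 (invert busy blocks within the working day).
Zara ∩ Omar: 09:15-10:45, 11:15-12:45, 16:45-18:30, 19:30-20:15.
Zara ∩ Omar ∩ Rina: 10:15-10:45, 11:15-12:45, 16:45-18:00.
So the common availability across everyone is 10:15-10:45, 11:15-12:45, 16:45-18:00.
The first common window of at least 75 minutes is 11:15-12:45, so the earliest start is 11:15.

11:15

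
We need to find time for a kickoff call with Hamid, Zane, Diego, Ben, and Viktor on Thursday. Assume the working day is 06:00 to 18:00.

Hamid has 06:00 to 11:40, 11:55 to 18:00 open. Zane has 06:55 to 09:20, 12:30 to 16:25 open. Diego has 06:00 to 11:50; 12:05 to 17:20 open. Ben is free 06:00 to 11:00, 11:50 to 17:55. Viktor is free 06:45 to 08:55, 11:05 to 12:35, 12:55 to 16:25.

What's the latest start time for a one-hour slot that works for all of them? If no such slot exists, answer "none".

15:25

Hamid ∩ Zane: 06:55-09:20, 12:30-16:25.
Hamid ∩ Zane ∩ Diego: 06:55-09:20, 12:30-16:25.
Hamid ∩ Zane ∩ Diego ∩ Ben: 06:55-09:20, 12:30-16:25.
Hamid ∩ Zane ∩ Diego ∩ Ben ∩ Viktor: 06:55-08:55, 12:30-12:35, 12:55-16:25.
The last common window of at least 60 minutes is 12:55-16:25; a 60-minute meeting can start as late as 15:25 and still end by 16:25.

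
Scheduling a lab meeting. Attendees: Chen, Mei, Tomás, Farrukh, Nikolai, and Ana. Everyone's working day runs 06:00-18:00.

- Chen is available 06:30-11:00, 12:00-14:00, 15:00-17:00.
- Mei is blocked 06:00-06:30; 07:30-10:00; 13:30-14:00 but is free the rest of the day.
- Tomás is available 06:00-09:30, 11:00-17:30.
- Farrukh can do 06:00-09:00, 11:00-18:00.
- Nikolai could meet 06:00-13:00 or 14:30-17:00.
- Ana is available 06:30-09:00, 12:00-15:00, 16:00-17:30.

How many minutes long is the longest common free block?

Chen free: 06:30-11:00, 12:00-14:00, 15:00-17:00.
Mei free: 06:30-07:30, 10:00-13:30, 14:00-18:00 (invert busy blocks within the working day).
Tomás free: 06:00-09:30, 11:00-17:30.
Farrukh free: 06:00-09:00, 11:00-18:00.
Nikolai free: 06:00-13:00, 14:30-17:00.
Ana free: 06:30-09:00, 12:00-15:00, 16:00-17:30.
Chen ∩ Mei: 06:30-07:30, 10:00-11:00, 12:00-13:30, 15:00-17:00.
Chen ∩ Mei ∩ Tomás: 06:30-07:30, 12:00-13:30, 15:00-17:00.
Chen ∩ Mei ∩ Tomás ∩ Farrukh: 06:30-07:30, 12:00-13:30, 15:00-17:00.
Chen ∩ Mei ∩ Tomás ∩ Farrukh ∩ Nikolai: 06:30-07:30, 12:00-13:00, 15:00-17:00.
Chen ∩ Mei ∩ Tomás ∩ Farrukh ∩ Nikolai ∩ Ana: 06:30-07:30, 12:00-13:00, 16:00-17:00.
So the common availability across everyone is 06:30-07:30, 12:00-13:00, 16:00-17:00.
The longest is 06:30-07:30 at 60 minutes.

60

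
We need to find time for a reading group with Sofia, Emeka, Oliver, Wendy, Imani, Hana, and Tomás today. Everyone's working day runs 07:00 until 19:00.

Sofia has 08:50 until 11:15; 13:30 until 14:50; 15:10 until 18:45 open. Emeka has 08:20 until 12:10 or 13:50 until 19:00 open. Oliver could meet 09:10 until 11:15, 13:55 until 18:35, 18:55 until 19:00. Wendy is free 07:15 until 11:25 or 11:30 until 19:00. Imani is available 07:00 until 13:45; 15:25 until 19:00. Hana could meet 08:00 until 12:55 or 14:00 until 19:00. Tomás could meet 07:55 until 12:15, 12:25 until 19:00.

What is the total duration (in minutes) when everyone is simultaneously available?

315

Sofia ∩ Emeka: 08:50-11:15, 13:50-14:50, 15:10-18:45.
Sofia ∩ Emeka ∩ Oliver: 09:10-11:15, 13:55-14:50, 15:10-18:35.
Sofia ∩ Emeka ∩ Oliver ∩ Wendy: 09:10-11:15, 13:55-14:50, 15:10-18:35.
Sofia ∩ Emeka ∩ Oliver ∩ Wendy ∩ Imani: 09:10-11:15, 15:25-18:35.
Sofia ∩ Emeka ∩ Oliver ∩ Wendy ∩ Imani ∩ Hana: 09:10-11:15, 15:25-18:35.
Sofia ∩ Emeka ∩ Oliver ∩ Wendy ∩ Imani ∩ Hana ∩ Tomás: 09:10-11:15, 15:25-18:35.
Summing the common windows: 125 + 190 = 315 minutes.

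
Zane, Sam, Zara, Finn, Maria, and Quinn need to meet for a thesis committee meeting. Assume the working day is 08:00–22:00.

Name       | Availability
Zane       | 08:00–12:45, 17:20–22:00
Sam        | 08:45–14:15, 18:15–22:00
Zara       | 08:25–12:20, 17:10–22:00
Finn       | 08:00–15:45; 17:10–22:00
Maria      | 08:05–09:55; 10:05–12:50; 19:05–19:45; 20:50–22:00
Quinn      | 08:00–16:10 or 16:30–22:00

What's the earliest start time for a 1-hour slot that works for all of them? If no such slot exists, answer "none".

08:45

Zane ∩ Sam: 08:45-12:45, 18:15-22:00.
Zane ∩ Sam ∩ Zara: 08:45-12:20, 18:15-22:00.
Zane ∩ Sam ∩ Zara ∩ Finn: 08:45-12:20, 18:15-22:00.
Zane ∩ Sam ∩ Zara ∩ Finn ∩ Maria: 08:45-09:55, 10:05-12:20, 19:05-19:45, 20:50-22:00.
Zane ∩ Sam ∩ Zara ∩ Finn ∩ Maria ∩ Quinn: 08:45-09:55, 10:05-12:20, 19:05-19:45, 20:50-22:00.
So the common availability across everyone is 08:45-09:55, 10:05-12:20, 19:05-19:45, 20:50-22:00.
The first common window of at least 60 minutes is 08:45-09:55, so the earliest start is 08:45.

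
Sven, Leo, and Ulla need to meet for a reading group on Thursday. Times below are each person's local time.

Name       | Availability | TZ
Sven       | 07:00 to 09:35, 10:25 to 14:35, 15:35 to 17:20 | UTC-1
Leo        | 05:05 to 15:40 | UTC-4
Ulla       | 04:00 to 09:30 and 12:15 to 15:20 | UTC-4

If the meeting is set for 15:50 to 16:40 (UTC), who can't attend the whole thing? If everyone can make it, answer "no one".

Sven in UTC: 08:00-10:35, 11:25-15:35, 16:35-18:20 (add 1h to convert from UTC-1).
Leo in UTC: 09:05-19:40 (add 4h to convert from UTC-4).
Ulla in UTC: 08:00-13:30, 16:15-19:20 (add 4h to convert from UTC-4).
Sven: not fully free for 15:50-16:40. Leo: free for 15:50-16:40. Ulla: not fully free for 15:50-16:40.

Sven, Ulla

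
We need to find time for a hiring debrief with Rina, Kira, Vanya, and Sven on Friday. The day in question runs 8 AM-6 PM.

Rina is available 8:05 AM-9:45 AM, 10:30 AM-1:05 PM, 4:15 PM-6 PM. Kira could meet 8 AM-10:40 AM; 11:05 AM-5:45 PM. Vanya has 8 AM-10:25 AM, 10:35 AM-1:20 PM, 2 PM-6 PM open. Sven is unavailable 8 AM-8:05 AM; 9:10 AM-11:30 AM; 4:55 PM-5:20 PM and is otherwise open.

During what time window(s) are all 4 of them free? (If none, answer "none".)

Rina free: 08:05-09:45, 10:30-13:05, 16:15-18:00.
Kira free: 08:00-10:40, 11:05-17:45.
Vanya free: 08:00-10:25, 10:35-13:20, 14:00-18:00.
Sven free: 08:05-09:10, 11:30-16:55, 17:20-18:00 (invert busy blocks within the working day).
Rina ∩ Kira: 08:05-09:45, 10:30-10:40, 11:05-13:05, 16:15-17:45.
Rina ∩ Kira ∩ Vanya: 08:05-09:45, 10:35-10:40, 11:05-13:05, 16:15-17:45.
Rina ∩ Kira ∩ Vanya ∩ Sven: 08:05-09:10, 11:30-13:05, 16:15-16:55, 17:20-17:45.
Those are the intersection windows.

08:05-09:10, 11:30-13:05, 16:15-16:55, 17:20-17:45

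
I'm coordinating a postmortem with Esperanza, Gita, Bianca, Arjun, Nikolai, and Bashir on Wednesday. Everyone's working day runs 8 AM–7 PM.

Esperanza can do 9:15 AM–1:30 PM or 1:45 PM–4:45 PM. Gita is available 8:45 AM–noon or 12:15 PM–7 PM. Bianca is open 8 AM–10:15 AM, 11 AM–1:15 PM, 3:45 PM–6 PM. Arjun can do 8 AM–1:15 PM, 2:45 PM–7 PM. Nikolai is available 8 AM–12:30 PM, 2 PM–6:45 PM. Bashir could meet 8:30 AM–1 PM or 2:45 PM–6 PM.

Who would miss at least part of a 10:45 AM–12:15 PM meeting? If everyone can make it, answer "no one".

Bianca, Gita

Esperanza: free for 10:45-12:15. Gita: not fully free for 10:45-12:15. Bianca: not fully free for 10:45-12:15. Arjun: free for 10:45-12:15. Nikolai: free for 10:45-12:15. Bashir: free for 10:45-12:15.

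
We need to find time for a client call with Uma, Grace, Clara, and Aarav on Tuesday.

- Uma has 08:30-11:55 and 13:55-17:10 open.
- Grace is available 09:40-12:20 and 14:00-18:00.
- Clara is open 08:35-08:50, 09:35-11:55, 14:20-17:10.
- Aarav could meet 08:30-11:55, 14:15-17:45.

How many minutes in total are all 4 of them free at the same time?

Uma ∩ Grace: 09:40-11:55, 14:00-17:10.
Uma ∩ Grace ∩ Clara: 09:40-11:55, 14:20-17:10.
Uma ∩ Grace ∩ Clara ∩ Aarav: 09:40-11:55, 14:20-17:10.
So the common availability across everyone is 09:40-11:55, 14:20-17:10.
Summing the common windows: 135 + 170 = 305 minutes.

305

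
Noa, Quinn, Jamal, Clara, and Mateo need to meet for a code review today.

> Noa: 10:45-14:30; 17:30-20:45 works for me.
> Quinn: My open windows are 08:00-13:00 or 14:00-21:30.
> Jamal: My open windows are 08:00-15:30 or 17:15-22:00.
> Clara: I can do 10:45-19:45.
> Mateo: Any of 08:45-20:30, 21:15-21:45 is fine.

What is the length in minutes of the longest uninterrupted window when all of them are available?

135

Noa ∩ Quinn: 10:45-13:00, 14:00-14:30, 17:30-20:45.
Noa ∩ Quinn ∩ Jamal: 10:45-13:00, 14:00-14:30, 17:30-20:45.
Noa ∩ Quinn ∩ Jamal ∩ Clara: 10:45-13:00, 14:00-14:30, 17:30-19:45.
Noa ∩ Quinn ∩ Jamal ∩ Clara ∩ Mateo: 10:45-13:00, 14:00-14:30, 17:30-19:45.
The longest is 10:45-13:00 at 135 minutes.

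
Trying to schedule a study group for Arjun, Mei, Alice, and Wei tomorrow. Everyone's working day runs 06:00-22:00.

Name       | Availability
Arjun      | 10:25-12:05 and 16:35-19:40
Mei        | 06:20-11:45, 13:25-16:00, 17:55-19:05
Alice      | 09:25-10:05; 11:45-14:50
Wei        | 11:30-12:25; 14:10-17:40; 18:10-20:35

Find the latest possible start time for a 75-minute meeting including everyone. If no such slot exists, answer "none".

Arjun ∩ Mei: 10:25-11:45, 17:55-19:05.
Arjun ∩ Mei ∩ Alice: ∅.
Arjun ∩ Mei ∩ Alice ∩ Wei: ∅.
There is no time when everyone is free.
No common window is at least 75 minutes long.

none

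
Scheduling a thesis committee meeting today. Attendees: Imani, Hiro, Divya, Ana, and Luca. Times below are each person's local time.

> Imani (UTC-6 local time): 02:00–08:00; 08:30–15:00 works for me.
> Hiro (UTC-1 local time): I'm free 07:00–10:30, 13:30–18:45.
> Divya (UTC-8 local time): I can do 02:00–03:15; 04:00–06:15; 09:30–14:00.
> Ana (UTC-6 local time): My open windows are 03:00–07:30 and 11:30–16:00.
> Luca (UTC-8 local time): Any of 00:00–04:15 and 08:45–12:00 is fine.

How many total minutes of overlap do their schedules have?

210

Imani in UTC: 08:00-14:00, 14:30-21:00 (add 6h to convert from UTC-6).
Hiro in UTC: 08:00-11:30, 14:30-19:45 (add 1h to convert from UTC-1).
Divya in UTC: 10:00-11:15, 12:00-14:15, 17:30-22:00 (add 8h to convert from UTC-8).
Ana in UTC: 09:00-13:30, 17:30-22:00 (add 6h to convert from UTC-6).
Luca in UTC: 08:00-12:15, 16:45-20:00 (add 8h to convert from UTC-8).
Imani ∩ Hiro: 08:00-11:30, 14:30-19:45.
Imani ∩ Hiro ∩ Divya: 10:00-11:15, 17:30-19:45.
Imani ∩ Hiro ∩ Divya ∩ Ana: 10:00-11:15, 17:30-19:45.
Imani ∩ Hiro ∩ Divya ∩ Ana ∩ Luca: 10:00-11:15, 17:30-19:45.
Summing the common windows: 75 + 135 = 210 minutes.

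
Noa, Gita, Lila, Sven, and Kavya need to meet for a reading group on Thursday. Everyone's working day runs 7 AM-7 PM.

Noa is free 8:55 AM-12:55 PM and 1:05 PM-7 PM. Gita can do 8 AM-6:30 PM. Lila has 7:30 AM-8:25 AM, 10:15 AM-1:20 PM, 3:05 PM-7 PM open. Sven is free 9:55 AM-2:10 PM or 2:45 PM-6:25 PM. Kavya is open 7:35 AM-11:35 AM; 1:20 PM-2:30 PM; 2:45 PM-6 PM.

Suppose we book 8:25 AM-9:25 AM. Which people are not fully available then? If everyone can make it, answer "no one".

Lila, Noa, Sven

Noa: not fully free for 08:25-09:25. Gita: free for 08:25-09:25. Lila: not fully free for 08:25-09:25. Sven: not fully free for 08:25-09:25. Kavya: free for 08:25-09:25.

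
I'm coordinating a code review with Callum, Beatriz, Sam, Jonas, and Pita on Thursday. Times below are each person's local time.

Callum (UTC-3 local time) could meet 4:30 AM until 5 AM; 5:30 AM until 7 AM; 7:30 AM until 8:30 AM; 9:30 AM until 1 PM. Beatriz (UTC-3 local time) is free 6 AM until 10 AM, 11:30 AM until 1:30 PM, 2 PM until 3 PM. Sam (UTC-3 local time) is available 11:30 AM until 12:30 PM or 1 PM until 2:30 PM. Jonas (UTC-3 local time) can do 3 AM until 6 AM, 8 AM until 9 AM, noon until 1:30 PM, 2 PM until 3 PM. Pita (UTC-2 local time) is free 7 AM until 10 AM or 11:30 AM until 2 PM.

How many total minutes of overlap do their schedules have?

Callum in UTC: 07:30-08:00, 08:30-10:00, 10:30-11:30, 12:30-16:00 (add 3h to convert from UTC-3).
Beatriz in UTC: 09:00-13:00, 14:30-16:30, 17:00-18:00 (add 3h to convert from UTC-3).
Sam in UTC: 14:30-15:30, 16:00-17:30 (add 3h to convert from UTC-3).
Jonas in UTC: 06:00-09:00, 11:00-12:00, 15:00-16:30, 17:00-18:00 (add 3h to convert from UTC-3).
Pita in UTC: 09:00-12:00, 13:30-16:00 (add 2h to convert from UTC-2).
Callum ∩ Beatriz: 09:00-10:00, 10:30-11:30, 12:30-13:00, 14:30-16:00.
Callum ∩ Beatriz ∩ Sam: 14:30-15:30.
Callum ∩ Beatriz ∩ Sam ∩ Jonas: 15:00-15:30.
Callum ∩ Beatriz ∩ Sam ∩ Jonas ∩ Pita: 15:00-15:30.
That's a single block of 30 minutes.

30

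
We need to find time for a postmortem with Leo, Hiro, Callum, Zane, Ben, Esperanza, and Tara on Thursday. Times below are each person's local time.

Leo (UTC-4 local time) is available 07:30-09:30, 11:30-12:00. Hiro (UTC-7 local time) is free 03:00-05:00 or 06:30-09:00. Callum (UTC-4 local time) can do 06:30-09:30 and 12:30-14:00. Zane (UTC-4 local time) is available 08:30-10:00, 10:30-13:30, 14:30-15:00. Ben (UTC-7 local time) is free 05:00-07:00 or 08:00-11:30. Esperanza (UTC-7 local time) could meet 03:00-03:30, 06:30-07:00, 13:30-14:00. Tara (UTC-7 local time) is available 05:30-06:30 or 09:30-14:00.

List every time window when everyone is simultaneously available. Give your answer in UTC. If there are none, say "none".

none

Leo in UTC: 11:30-13:30, 15:30-16:00 (add 4h to convert from UTC-4).
Hiro in UTC: 10:00-12:00, 13:30-16:00 (add 7h to convert from UTC-7).
Callum in UTC: 10:30-13:30, 16:30-18:00 (add 4h to convert from UTC-4).
Zane in UTC: 12:30-14:00, 14:30-17:30, 18:30-19:00 (add 4h to convert from UTC-4).
Ben in UTC: 12:00-14:00, 15:00-18:30 (add 7h to convert from UTC-7).
Esperanza in UTC: 10:00-10:30, 13:30-14:00, 20:30-21:00 (add 7h to convert from UTC-7).
Tara in UTC: 12:30-13:30, 16:30-21:00 (add 7h to convert from UTC-7).
Leo ∩ Hiro: 11:30-12:00, 15:30-16:00.
Leo ∩ Hiro ∩ Callum: 11:30-12:00.
Leo ∩ Hiro ∩ Callum ∩ Zane: ∅.
Leo ∩ Hiro ∩ Callum ∩ Zane ∩ Ben: ∅.
Leo ∩ Hiro ∩ Callum ∩ Zane ∩ Ben ∩ Esperanza: ∅.
Leo ∩ Hiro ∩ Callum ∩ Zane ∩ Ben ∩ Esperanza ∩ Tara: ∅.
There is no time when everyone is free.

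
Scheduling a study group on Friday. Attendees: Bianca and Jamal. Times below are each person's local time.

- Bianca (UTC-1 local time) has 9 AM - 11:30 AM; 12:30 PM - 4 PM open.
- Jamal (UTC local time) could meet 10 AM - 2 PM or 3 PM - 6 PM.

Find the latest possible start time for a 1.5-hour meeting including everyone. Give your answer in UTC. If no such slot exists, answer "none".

Bianca in UTC: 10:00-12:30, 13:30-17:00 (add 1h to convert from UTC-1).
Jamal in UTC: 10:00-14:00, 15:00-18:00.
Bianca ∩ Jamal: 10:00-12:30, 13:30-14:00, 15:00-17:00.
Those are the intersection windows.
The last common window of at least 90 minutes is 15:00-17:00; a 90-minute meeting can start as late as 15:30 and still end by 17:00.

15:30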